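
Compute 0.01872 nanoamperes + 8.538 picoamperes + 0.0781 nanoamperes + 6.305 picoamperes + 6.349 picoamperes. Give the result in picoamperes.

In picoamperes:
  0.01872 nanoamperes = 0.01872 × 10^3 picoamperes = 18.72
  8.538 picoamperes → 8.538
  0.0781 nanoamperes = 0.0781 × 10^3 picoamperes = 78.1
  6.305 picoamperes → 6.305
  6.349 picoamperes → 6.349
Sum: 18.72 + 8.538 + 78.1 + 6.305 + 6.349 = 118.012

118.012 picoamperes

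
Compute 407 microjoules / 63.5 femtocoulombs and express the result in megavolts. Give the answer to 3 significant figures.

6410 megavolts

(407 × 10^-6) / (63.5 × 10^-15) = 6.4094 × 10^9 V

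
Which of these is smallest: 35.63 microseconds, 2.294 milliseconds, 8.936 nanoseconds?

35.63 microseconds = 0.00003563 seconds
2.294 milliseconds = 0.002294 seconds
8.936 nanoseconds = 0.000000008936 seconds

8.936 nanoseconds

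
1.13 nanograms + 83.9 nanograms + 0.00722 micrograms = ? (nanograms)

92.25 nanograms

In nanograms:
  1.13 nanograms → 1.13
  83.9 nanograms → 83.9
  0.00722 micrograms = 0.00722 × 10^3 nanograms = 7.22
Sum: 1.13 + 83.9 + 7.22 = 92.25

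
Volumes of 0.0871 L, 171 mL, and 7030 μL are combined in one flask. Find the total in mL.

265.13 mL

In mL:
  0.0871 L = 0.0871 × 10^3 mL = 87.1
  171 mL → 171
  7030 μL = 7030 × 10^-3 mL = 7.03
Sum: 87.1 + 171 + 7.03 = 265.13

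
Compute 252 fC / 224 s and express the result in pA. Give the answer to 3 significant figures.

0.00112 pA

(252 × 10⁻¹⁵) / (224) = 1.125 × 10⁻¹⁵ A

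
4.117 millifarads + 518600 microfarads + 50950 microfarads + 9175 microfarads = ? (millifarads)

582.842 millifarads

In millifarads:
  4.117 millifarads → 4.117
  518600 microfarads = 518600 × 10⁻³ millifarads = 518.6
  50950 microfarads = 50950 × 10⁻³ millifarads = 50.95
  9175 microfarads = 9175 × 10⁻³ millifarads = 9.175
Sum: 4.117 + 518.6 + 50.95 + 9.175 = 582.842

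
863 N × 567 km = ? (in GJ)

863 × 567e3 = 489321e3 J

0.489321 GJ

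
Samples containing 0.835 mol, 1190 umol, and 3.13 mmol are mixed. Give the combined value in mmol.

In mmol:
  0.835 mol = 0.835e3 mmol = 835
  1190 umol = 1190e-3 mmol = 1.19
  3.13 mmol → 3.13
Sum: 835 + 1.19 + 3.13 = 839.32

839.32 mmol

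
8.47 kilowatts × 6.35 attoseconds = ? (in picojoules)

8.47e3 × 6.35e-18 = 53.7845e-15 J

0.0537845 picojoules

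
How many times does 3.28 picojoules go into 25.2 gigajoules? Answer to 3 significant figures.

(25.2 × 10^9) / (3.28 × 10^-12) = 7.683 × 10^21

7680000000000000000000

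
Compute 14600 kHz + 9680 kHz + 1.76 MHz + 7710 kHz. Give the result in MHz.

33.75 MHz

In MHz:
  14600 kHz = 14600e-3 MHz = 14.6
  9680 kHz = 9680e-3 MHz = 9.68
  1.76 MHz → 1.76
  7710 kHz = 7710e-3 MHz = 7.71
Sum: 14.6 + 9.68 + 1.76 + 7.71 = 33.75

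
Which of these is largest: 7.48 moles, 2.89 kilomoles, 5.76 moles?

7.48 moles = 7.48 moles
2.89 kilomoles = 2890 moles
5.76 moles = 5.76 moles

2.89 kilomoles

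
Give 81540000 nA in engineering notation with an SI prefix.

= 81.54 × 10⁻³ A; 10⁻³ is milli.

81.54 mA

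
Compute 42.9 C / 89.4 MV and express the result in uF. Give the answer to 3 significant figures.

(42.9) / (89.4 × 10⁶) = 0.47987 × 10⁻⁶ F

0.480 uF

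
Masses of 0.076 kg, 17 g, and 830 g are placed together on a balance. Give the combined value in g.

In g:
  0.076 kg = 0.076e3 g = 76
  17 g → 17
  830 g → 830
Sum: 76 + 17 + 830 = 923

923 g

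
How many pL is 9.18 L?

(no prefix) = 1e0, pico = 1e-12; factor is 1e12.
9.18 × 1e12 = 9180000000000

9180000000000 pL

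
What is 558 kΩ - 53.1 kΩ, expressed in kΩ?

In kΩ:
  558 kΩ → 558
  53.1 kΩ → 53.1
Difference: 558 - 53.1 = 504.9

504.9 kΩ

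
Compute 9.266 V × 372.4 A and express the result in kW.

9.266 × 372.4 = 3450.6584 W

3.4506584 kW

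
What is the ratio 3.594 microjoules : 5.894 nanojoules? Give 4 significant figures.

609.8

(3.594 × 10⁻⁶) / (5.894 × 10⁻⁹) = 0.60977 × 10³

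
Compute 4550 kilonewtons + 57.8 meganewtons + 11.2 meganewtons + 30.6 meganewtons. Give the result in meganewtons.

104.15 meganewtons

In meganewtons:
  4550 kilonewtons = 4550e-3 meganewtons = 4.55
  57.8 meganewtons → 57.8
  11.2 meganewtons → 11.2
  30.6 meganewtons → 30.6
Sum: 4.55 + 57.8 + 11.2 + 30.6 = 104.15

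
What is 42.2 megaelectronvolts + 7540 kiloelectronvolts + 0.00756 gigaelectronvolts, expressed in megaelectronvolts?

57.3 megaelectronvolts

In megaelectronvolts:
  42.2 megaelectronvolts → 42.2
  7540 kiloelectronvolts = 7540 × 10^-3 megaelectronvolts = 7.54
  0.00756 gigaelectronvolts = 0.00756 × 10^3 megaelectronvolts = 7.56
Sum: 42.2 + 7.54 + 7.56 = 57.3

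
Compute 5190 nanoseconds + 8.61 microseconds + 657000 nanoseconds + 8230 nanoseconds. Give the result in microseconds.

In microseconds:
  5190 nanoseconds = 5190 × 10^-3 microseconds = 5.19
  8.61 microseconds → 8.61
  657000 nanoseconds = 657000 × 10^-3 microseconds = 657
  8230 nanoseconds = 8230 × 10^-3 microseconds = 8.23
Sum: 5.19 + 8.61 + 657 + 8.23 = 679.03

679.03 microseconds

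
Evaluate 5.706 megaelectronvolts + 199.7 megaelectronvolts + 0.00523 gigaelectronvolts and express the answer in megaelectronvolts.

210.636 megaelectronvolts

In megaelectronvolts:
  5.706 megaelectronvolts → 5.706
  199.7 megaelectronvolts → 199.7
  0.00523 gigaelectronvolts = 0.00523e3 megaelectronvolts = 5.23
Sum: 5.706 + 199.7 + 5.23 = 210.636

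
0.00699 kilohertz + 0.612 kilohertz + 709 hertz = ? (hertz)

In hertz:
  0.00699 kilohertz = 0.00699e3 hertz = 6.99
  0.612 kilohertz = 0.612e3 hertz = 612
  709 hertz → 709
Sum: 6.99 + 612 + 709 = 1327.99

1327.99 hertz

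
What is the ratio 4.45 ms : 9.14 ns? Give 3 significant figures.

(4.45 × 10⁻³) / (9.14 × 10⁻⁹) = 0.4869 × 10⁶

487000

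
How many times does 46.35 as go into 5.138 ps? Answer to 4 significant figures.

(5.138 × 10^-12) / (46.35 × 10^-18) = 0.11085 × 10^6

110900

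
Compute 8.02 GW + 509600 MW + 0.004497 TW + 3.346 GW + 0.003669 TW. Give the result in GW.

In GW:
  8.02 GW → 8.02
  509600 MW = 509600 × 10^-3 GW = 509.6
  0.004497 TW = 0.004497 × 10^3 GW = 4.497
  3.346 GW → 3.346
  0.003669 TW = 0.003669 × 10^3 GW = 3.669
Sum: 8.02 + 509.6 + 4.497 + 3.346 + 3.669 = 529.132

529.132 GW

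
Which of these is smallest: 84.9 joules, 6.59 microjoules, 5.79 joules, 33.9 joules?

84.9 joules = 84.9 joules
6.59 microjoules = 0.00000659 joules
5.79 joules = 5.79 joules
33.9 joules = 33.9 joules

6.59 microjoules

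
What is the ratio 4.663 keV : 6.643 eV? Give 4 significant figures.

701.9

(4.663 × 10³) / (6.643) = 0.70194 × 10³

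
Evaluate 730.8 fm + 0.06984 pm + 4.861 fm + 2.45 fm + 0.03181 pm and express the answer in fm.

839.761 fm

In fm:
  730.8 fm → 730.8
  0.06984 pm = 0.06984e3 fm = 69.84
  4.861 fm → 4.861
  2.45 fm → 2.45
  0.03181 pm = 0.03181e3 fm = 31.81
Sum: 730.8 + 69.84 + 4.861 + 2.45 + 31.81 = 839.761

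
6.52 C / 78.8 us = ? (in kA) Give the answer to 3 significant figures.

82.7 kA

(6.52) / (78.8 × 10⁻⁶) = 0.082741 × 10⁶ A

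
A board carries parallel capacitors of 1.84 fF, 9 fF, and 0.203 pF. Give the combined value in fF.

213.84 fF

In fF:
  1.84 fF → 1.84
  9 fF → 9
  0.203 pF = 0.203e3 fF = 203
Sum: 1.84 + 9 + 203 = 213.84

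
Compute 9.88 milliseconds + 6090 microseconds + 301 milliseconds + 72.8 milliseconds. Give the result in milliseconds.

In milliseconds:
  9.88 milliseconds → 9.88
  6090 microseconds = 6090 × 10^-3 milliseconds = 6.09
  301 milliseconds → 301
  72.8 milliseconds → 72.8
Sum: 9.88 + 6.09 + 301 + 72.8 = 389.77

389.77 milliseconds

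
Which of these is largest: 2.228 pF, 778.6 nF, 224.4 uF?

224.4 uF

2.228 pF = 0.000000000002228 F
778.6 nF = 0.0000007786 F
224.4 uF = 0.0002244 F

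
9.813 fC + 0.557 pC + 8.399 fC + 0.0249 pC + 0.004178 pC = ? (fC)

604.29 fC

In fC:
  9.813 fC → 9.813
  0.557 pC = 0.557 × 10^3 fC = 557
  8.399 fC → 8.399
  0.0249 pC = 0.0249 × 10^3 fC = 24.9
  0.004178 pC = 0.004178 × 10^3 fC = 4.178
Sum: 9.813 + 557 + 8.399 + 24.9 + 4.178 = 604.29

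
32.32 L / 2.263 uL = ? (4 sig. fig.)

14280000

(32.32) / (2.263 × 10^-6) = 14.282 × 10^6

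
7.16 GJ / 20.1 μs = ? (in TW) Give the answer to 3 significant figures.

(7.16e9) / (20.1e-6) = 0.35622e15 W

356 TW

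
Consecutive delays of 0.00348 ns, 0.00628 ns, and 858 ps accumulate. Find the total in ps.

In ps:
  0.00348 ns = 0.00348 × 10³ ps = 3.48
  0.00628 ns = 0.00628 × 10³ ps = 6.28
  858 ps → 858
Sum: 3.48 + 6.28 + 858 = 867.76

867.76 ps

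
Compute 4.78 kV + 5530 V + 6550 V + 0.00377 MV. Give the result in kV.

In kV:
  4.78 kV → 4.78
  5530 V = 5530e-3 kV = 5.53
  6550 V = 6550e-3 kV = 6.55
  0.00377 MV = 0.00377e3 kV = 3.77
Sum: 4.78 + 5.53 + 6.55 + 3.77 = 20.63

20.63 kV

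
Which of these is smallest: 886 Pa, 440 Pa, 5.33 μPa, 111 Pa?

5.33 μPa

886 Pa = 886 Pa
440 Pa = 440 Pa
5.33 μPa = 0.00000533 Pa
111 Pa = 111 Pa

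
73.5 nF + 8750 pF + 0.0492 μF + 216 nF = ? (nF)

In nF:
  73.5 nF → 73.5
  8750 pF = 8750e-3 nF = 8.75
  0.0492 μF = 0.0492e3 nF = 49.2
  216 nF → 216
Sum: 73.5 + 8.75 + 49.2 + 216 = 347.45

347.45 nF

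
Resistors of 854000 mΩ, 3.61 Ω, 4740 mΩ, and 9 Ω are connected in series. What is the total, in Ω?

871.35 Ω

In Ω:
  854000 mΩ = 854000 × 10⁻³ Ω = 854
  3.61 Ω → 3.61
  4740 mΩ = 4740 × 10⁻³ Ω = 4.74
  9 Ω → 9
Sum: 854 + 3.61 + 4.74 + 9 = 871.35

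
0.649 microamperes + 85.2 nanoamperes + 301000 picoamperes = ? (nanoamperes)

In nanoamperes:
  0.649 microamperes = 0.649 × 10³ nanoamperes = 649
  85.2 nanoamperes → 85.2
  301000 picoamperes = 301000 × 10⁻³ nanoamperes = 301
Sum: 649 + 85.2 + 301 = 1035.2

1035.2 nanoamperes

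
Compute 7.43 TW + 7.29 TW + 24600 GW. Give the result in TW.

39.32 TW

In TW:
  7.43 TW → 7.43
  7.29 TW → 7.29
  24600 GW = 24600e-3 TW = 24.6
Sum: 7.43 + 7.29 + 24.6 = 39.32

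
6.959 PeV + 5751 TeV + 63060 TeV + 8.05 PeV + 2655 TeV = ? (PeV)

In PeV:
  6.959 PeV → 6.959
  5751 TeV = 5751 × 10⁻³ PeV = 5.751
  63060 TeV = 63060 × 10⁻³ PeV = 63.06
  8.05 PeV → 8.05
  2655 TeV = 2655 × 10⁻³ PeV = 2.655
Sum: 6.959 + 5.751 + 63.06 + 8.05 + 2.655 = 86.475

86.475 PeV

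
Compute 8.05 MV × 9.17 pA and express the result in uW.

73.8185 uW

8.05 × 10⁶ × 9.17 × 10⁻¹² = 73.8185 × 10⁻⁶ W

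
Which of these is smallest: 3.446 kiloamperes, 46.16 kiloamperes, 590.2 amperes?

3.446 kiloamperes = 3446 amperes
46.16 kiloamperes = 46160 amperes
590.2 amperes = 590.2 amperes

590.2 amperes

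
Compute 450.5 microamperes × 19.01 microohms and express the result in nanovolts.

8.564005 nanovolts

450.5e-6 × 19.01e-6 = 8564.005e-12 V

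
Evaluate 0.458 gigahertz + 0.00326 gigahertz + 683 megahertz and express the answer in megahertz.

In megahertz:
  0.458 gigahertz = 0.458e3 megahertz = 458
  0.00326 gigahertz = 0.00326e3 megahertz = 3.26
  683 megahertz → 683
Sum: 458 + 3.26 + 683 = 1144.26

1144.26 megahertz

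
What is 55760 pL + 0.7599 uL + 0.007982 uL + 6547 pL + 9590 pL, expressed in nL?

In nL:
  55760 pL = 55760 × 10⁻³ nL = 55.76
  0.7599 uL = 0.7599 × 10³ nL = 759.9
  0.007982 uL = 0.007982 × 10³ nL = 7.982
  6547 pL = 6547 × 10⁻³ nL = 6.547
  9590 pL = 9590 × 10⁻³ nL = 9.59
Sum: 55.76 + 759.9 + 7.982 + 6.547 + 9.59 = 839.779

839.779 nL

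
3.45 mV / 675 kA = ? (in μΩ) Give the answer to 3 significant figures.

(3.45 × 10^-3) / (675 × 10^3) = 0.0051111 × 10^-6 Ω

0.00511 μΩ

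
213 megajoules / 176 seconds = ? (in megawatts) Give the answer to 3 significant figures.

(213e6) / (176) = 1.2102e6 W

1.21 megawatts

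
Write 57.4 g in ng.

(no prefix) = 1e0, nano = 1e-9; factor is 1e9.
57.4 × 1e9 = 57400000000

57400000000 ng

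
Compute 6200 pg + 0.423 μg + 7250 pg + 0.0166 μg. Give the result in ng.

453.05 ng

In ng:
  6200 pg = 6200 × 10^-3 ng = 6.2
  0.423 μg = 0.423 × 10^3 ng = 423
  7250 pg = 7250 × 10^-3 ng = 7.25
  0.0166 μg = 0.0166 × 10^3 ng = 16.6
Sum: 6.2 + 423 + 7.25 + 16.6 = 453.05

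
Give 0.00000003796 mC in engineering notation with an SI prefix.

= 37.96e-12 C; 1e-12 is pico.

37.96 pC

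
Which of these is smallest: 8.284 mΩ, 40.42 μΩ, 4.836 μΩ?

4.836 μΩ

8.284 mΩ = 0.008284 Ω
40.42 μΩ = 0.00004042 Ω
4.836 μΩ = 0.000004836 Ω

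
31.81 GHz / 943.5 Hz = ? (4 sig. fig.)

(31.81 × 10^9) / (943.5) = 0.033715 × 10^9

33710000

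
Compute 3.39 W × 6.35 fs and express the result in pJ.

0.0215265 pJ

3.39 × 6.35 × 10^-15 = 21.5265 × 10^-15 J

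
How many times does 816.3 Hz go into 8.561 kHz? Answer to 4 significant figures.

(8.561e3) / (816.3) = 0.010488e3

10.49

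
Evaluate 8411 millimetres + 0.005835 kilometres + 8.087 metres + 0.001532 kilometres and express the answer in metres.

23.865 metres

In metres:
  8411 millimetres = 8411 × 10^-3 metres = 8.411
  0.005835 kilometres = 0.005835 × 10^3 metres = 5.835
  8.087 metres → 8.087
  0.001532 kilometres = 0.001532 × 10^3 metres = 1.532
Sum: 8.411 + 5.835 + 8.087 + 1.532 = 23.865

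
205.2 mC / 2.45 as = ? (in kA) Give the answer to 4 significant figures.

83760000000000 kA

(205.2 × 10⁻³) / (2.45 × 10⁻¹⁸) = 83.7551 × 10¹⁵ A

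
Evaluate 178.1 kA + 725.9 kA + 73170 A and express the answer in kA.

977.17 kA

In kA:
  178.1 kA → 178.1
  725.9 kA → 725.9
  73170 A = 73170 × 10^-3 kA = 73.17
Sum: 178.1 + 725.9 + 73.17 = 977.17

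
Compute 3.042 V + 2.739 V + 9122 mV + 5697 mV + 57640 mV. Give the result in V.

78.24 V

In V:
  3.042 V → 3.042
  2.739 V → 2.739
  9122 mV = 9122 × 10⁻³ V = 9.122
  5697 mV = 5697 × 10⁻³ V = 5.697
  57640 mV = 57640 × 10⁻³ V = 57.64
Sum: 3.042 + 2.739 + 9.122 + 5.697 + 57.64 = 78.24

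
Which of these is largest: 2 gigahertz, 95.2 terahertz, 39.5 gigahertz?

2 gigahertz = 2000000000 hertz
95.2 terahertz = 95200000000000 hertz
39.5 gigahertz = 39500000000 hertz

95.2 terahertz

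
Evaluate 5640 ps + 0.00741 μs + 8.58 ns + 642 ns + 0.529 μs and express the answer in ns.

In ns:
  5640 ps = 5640e-3 ns = 5.64
  0.00741 μs = 0.00741e3 ns = 7.41
  8.58 ns → 8.58
  642 ns → 642
  0.529 μs = 0.529e3 ns = 529
Sum: 5.64 + 7.41 + 8.58 + 642 + 529 = 1192.63

1192.63 ns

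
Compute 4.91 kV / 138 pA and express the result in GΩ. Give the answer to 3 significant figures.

(4.91 × 10³) / (138 × 10⁻¹²) = 0.03558 × 10¹⁵ Ω

35600 GΩ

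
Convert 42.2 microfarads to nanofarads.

42200 nanofarads

micro = 1e-6, nano = 1e-9; factor is 1e3.
42.2 × 1e3 = 42200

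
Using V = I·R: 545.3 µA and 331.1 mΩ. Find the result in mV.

0.18054883 mV

545.3 × 10⁻⁶ × 331.1 × 10⁻³ = 180548.83 × 10⁻⁹ V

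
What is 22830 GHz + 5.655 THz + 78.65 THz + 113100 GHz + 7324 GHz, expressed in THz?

In THz:
  22830 GHz = 22830 × 10^-3 THz = 22.83
  5.655 THz → 5.655
  78.65 THz → 78.65
  113100 GHz = 113100 × 10^-3 THz = 113.1
  7324 GHz = 7324 × 10^-3 THz = 7.324
Sum: 22.83 + 5.655 + 78.65 + 113.1 + 7.324 = 227.559

227.559 THz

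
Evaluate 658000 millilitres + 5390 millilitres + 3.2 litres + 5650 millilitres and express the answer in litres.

672.24 litres

In litres:
  658000 millilitres = 658000 × 10^-3 litres = 658
  5390 millilitres = 5390 × 10^-3 litres = 5.39
  3.2 litres → 3.2
  5650 millilitres = 5650 × 10^-3 litres = 5.65
Sum: 658 + 5.39 + 3.2 + 5.65 = 672.24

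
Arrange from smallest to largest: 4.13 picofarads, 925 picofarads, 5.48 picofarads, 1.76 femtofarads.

1.76 femtofarads < 4.13 picofarads < 5.48 picofarads < 925 picofarads

4.13 picofarads = 0.00000000000413 farads
925 picofarads = 0.000000000925 farads
5.48 picofarads = 0.00000000000548 farads
1.76 femtofarads = 0.00000000000000176 farads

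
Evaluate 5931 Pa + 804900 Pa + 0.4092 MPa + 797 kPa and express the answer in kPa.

2017.031 kPa

In kPa:
  5931 Pa = 5931 × 10⁻³ kPa = 5.931
  804900 Pa = 804900 × 10⁻³ kPa = 804.9
  0.4092 MPa = 0.4092 × 10³ kPa = 409.2
  797 kPa → 797
Sum: 5.931 + 804.9 + 409.2 + 797 = 2017.031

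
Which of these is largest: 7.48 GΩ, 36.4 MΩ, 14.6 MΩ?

7.48 GΩ

7.48 GΩ = 7480000000 Ω
36.4 MΩ = 36400000 Ω
14.6 MΩ = 14600000 Ω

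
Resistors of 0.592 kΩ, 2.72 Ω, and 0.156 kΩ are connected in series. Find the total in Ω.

750.72 Ω

In Ω:
  0.592 kΩ = 0.592 × 10³ Ω = 592
  2.72 Ω → 2.72
  0.156 kΩ = 0.156 × 10³ Ω = 156
Sum: 592 + 2.72 + 156 = 750.72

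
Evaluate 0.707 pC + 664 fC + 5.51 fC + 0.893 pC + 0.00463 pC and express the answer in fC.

In fC:
  0.707 pC = 0.707 × 10^3 fC = 707
  664 fC → 664
  5.51 fC → 5.51
  0.893 pC = 0.893 × 10^3 fC = 893
  0.00463 pC = 0.00463 × 10^3 fC = 4.63
Sum: 707 + 664 + 5.51 + 893 + 4.63 = 2274.14

2274.14 fC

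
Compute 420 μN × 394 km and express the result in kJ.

0.16548 kJ

420 × 10^-6 × 394 × 10^3 = 165480 × 10^-3 J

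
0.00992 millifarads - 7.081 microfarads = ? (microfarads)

In microfarads:
  0.00992 millifarads = 0.00992e3 microfarads = 9.92
  7.081 microfarads → 7.081
Difference: 9.92 - 7.081 = 2.839

2.839 microfarads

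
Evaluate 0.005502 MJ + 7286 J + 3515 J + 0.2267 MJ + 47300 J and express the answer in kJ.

290.303 kJ

In kJ:
  0.005502 MJ = 0.005502e3 kJ = 5.502
  7286 J = 7286e-3 kJ = 7.286
  3515 J = 3515e-3 kJ = 3.515
  0.2267 MJ = 0.2267e3 kJ = 226.7
  47300 J = 47300e-3 kJ = 47.3
Sum: 5.502 + 7.286 + 3.515 + 226.7 + 47.3 = 290.303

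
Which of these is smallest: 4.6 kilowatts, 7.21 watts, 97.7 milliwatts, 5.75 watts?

4.6 kilowatts = 4600 watts
7.21 watts = 7.21 watts
97.7 milliwatts = 0.0977 watts
5.75 watts = 5.75 watts

97.7 milliwatts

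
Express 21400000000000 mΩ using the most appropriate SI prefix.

= 21.4 × 10⁹ Ω; 10⁹ is giga.

21.4 GΩ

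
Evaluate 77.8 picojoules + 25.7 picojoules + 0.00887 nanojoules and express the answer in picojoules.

112.37 picojoules

In picojoules:
  77.8 picojoules → 77.8
  25.7 picojoules → 25.7
  0.00887 nanojoules = 0.00887e3 picojoules = 8.87
Sum: 77.8 + 25.7 + 8.87 = 112.37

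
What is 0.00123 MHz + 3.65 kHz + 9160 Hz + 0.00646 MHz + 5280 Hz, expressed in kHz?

In kHz:
  0.00123 MHz = 0.00123e3 kHz = 1.23
  3.65 kHz → 3.65
  9160 Hz = 9160e-3 kHz = 9.16
  0.00646 MHz = 0.00646e3 kHz = 6.46
  5280 Hz = 5280e-3 kHz = 5.28
Sum: 1.23 + 3.65 + 9.16 + 6.46 + 5.28 = 25.78

25.78 kHz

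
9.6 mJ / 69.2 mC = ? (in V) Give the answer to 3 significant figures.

0.139 V

(9.6 × 10^-3) / (69.2 × 10^-3) = 0.13873 V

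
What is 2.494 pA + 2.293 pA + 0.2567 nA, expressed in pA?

261.487 pA

In pA:
  2.494 pA → 2.494
  2.293 pA → 2.293
  0.2567 nA = 0.2567 × 10³ pA = 256.7
Sum: 2.494 + 2.293 + 256.7 = 261.487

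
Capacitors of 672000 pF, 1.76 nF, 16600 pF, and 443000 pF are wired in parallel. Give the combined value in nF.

In nF:
  672000 pF = 672000e-3 nF = 672
  1.76 nF → 1.76
  16600 pF = 16600e-3 nF = 16.6
  443000 pF = 443000e-3 nF = 443
Sum: 672 + 1.76 + 16.6 + 443 = 1133.36

1133.36 nF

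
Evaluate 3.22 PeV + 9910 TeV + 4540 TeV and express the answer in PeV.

17.67 PeV

In PeV:
  3.22 PeV → 3.22
  9910 TeV = 9910 × 10^-3 PeV = 9.91
  4540 TeV = 4540 × 10^-3 PeV = 4.54
Sum: 3.22 + 9.91 + 4.54 = 17.67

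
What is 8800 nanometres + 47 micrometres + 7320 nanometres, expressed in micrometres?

63.12 micrometres

In micrometres:
  8800 nanometres = 8800e-3 micrometres = 8.8
  47 micrometres → 47
  7320 nanometres = 7320e-3 micrometres = 7.32
Sum: 8.8 + 47 + 7.32 = 63.12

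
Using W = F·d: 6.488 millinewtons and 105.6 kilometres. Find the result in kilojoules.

0.6851328 kilojoules

6.488 × 10^-3 × 105.6 × 10^3 = 685.1328 J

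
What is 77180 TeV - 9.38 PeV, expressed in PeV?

In PeV:
  77180 TeV = 77180e-3 PeV = 77.18
  9.38 PeV → 9.38
Difference: 77.18 - 9.38 = 67.8

67.8 PeV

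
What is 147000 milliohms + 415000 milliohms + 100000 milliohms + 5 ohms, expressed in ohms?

In ohms:
  147000 milliohms = 147000 × 10^-3 ohms = 147
  415000 milliohms = 415000 × 10^-3 ohms = 415
  100000 milliohms = 100000 × 10^-3 ohms = 100
  5 ohms → 5
Sum: 147 + 415 + 100 + 5 = 667

667 ohms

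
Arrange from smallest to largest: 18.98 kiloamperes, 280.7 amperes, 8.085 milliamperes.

8.085 milliamperes < 280.7 amperes < 18.98 kiloamperes

18.98 kiloamperes = 18980 amperes
280.7 amperes = 280.7 amperes
8.085 milliamperes = 0.008085 amperes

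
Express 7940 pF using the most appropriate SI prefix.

= 7.94e-9 F; 1e-9 is nano.

7.94 nF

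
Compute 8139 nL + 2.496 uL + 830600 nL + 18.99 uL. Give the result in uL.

860.225 uL

In uL:
  8139 nL = 8139 × 10^-3 uL = 8.139
  2.496 uL → 2.496
  830600 nL = 830600 × 10^-3 uL = 830.6
  18.99 uL → 18.99
Sum: 8.139 + 2.496 + 830.6 + 18.99 = 860.225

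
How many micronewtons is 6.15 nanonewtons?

nano = 10^-9, micro = 10^-6; factor is 10^-3.
6.15 × 10^-3 = 0.00615

0.00615 micronewtons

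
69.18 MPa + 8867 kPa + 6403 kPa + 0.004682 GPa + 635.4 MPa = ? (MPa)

In MPa:
  69.18 MPa → 69.18
  8867 kPa = 8867 × 10⁻³ MPa = 8.867
  6403 kPa = 6403 × 10⁻³ MPa = 6.403
  0.004682 GPa = 0.004682 × 10³ MPa = 4.682
  635.4 MPa → 635.4
Sum: 69.18 + 8.867 + 6.403 + 4.682 + 635.4 = 724.532

724.532 MPa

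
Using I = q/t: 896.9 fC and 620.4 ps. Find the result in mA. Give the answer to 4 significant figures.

(896.9 × 10⁻¹⁵) / (620.4 × 10⁻¹²) = 1.44568 × 10⁻³ A

1.446 mA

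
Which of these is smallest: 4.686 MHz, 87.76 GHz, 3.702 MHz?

4.686 MHz = 4686000 Hz
87.76 GHz = 87760000000 Hz
3.702 MHz = 3702000 Hz

3.702 MHz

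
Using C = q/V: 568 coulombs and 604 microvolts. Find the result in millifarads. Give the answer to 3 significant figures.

(568) / (604 × 10⁻⁶) = 0.9404 × 10⁶ F

940000000 millifarads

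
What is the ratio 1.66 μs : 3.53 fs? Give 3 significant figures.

470000000

(1.66 × 10⁻⁶) / (3.53 × 10⁻¹⁵) = 0.4703 × 10⁹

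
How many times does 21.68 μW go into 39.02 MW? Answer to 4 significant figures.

(39.02 × 10⁶) / (21.68 × 10⁻⁶) = 1.7998 × 10¹²

1800000000000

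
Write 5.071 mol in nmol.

5071000000 nmol

(no prefix) = 10⁰, nano = 10⁻⁹; factor is 10⁹.
5.071 × 10⁹ = 5071000000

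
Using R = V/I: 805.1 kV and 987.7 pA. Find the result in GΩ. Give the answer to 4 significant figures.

(805.1 × 10³) / (987.7 × 10⁻¹²) = 0.815126 × 10¹⁵ Ω

815100 GΩ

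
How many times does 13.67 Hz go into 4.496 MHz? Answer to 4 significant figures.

328900

(4.496 × 10^6) / (13.67) = 0.3289 × 10^6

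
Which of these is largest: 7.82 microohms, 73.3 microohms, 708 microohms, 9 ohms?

7.82 microohms = 0.00000782 ohms
73.3 microohms = 0.0000733 ohms
708 microohms = 0.000708 ohms
9 ohms = 9 ohms

9 ohms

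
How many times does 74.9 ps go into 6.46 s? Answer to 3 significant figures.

86200000000

(6.46) / (74.9 × 10^-12) = 0.08625 × 10^12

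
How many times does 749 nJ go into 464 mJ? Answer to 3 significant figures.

619000

(464e-3) / (749e-9) = 0.6195e6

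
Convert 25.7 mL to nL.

25700000 nL

milli = 10^-3, nano = 10^-9; factor is 10^6.
25.7 × 10^6 = 25700000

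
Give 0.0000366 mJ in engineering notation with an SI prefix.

36.6 nJ

= 36.6e-9 J; 1e-9 is nano.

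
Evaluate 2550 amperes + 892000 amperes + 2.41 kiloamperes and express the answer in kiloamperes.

In kiloamperes:
  2550 amperes = 2550e-3 kiloamperes = 2.55
  892000 amperes = 892000e-3 kiloamperes = 892
  2.41 kiloamperes → 2.41
Sum: 2.55 + 892 + 2.41 = 896.96

896.96 kiloamperes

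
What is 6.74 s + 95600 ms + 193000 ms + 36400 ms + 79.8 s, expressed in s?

In s:
  6.74 s → 6.74
  95600 ms = 95600 × 10⁻³ s = 95.6
  193000 ms = 193000 × 10⁻³ s = 193
  36400 ms = 36400 × 10⁻³ s = 36.4
  79.8 s → 79.8
Sum: 6.74 + 95.6 + 193 + 36.4 + 79.8 = 411.54

411.54 s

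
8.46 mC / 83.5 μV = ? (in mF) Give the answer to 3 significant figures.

(8.46e-3) / (83.5e-6) = 0.10132e3 F

101000 mF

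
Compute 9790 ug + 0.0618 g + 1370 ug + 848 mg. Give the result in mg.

In mg:
  9790 ug = 9790 × 10^-3 mg = 9.79
  0.0618 g = 0.0618 × 10^3 mg = 61.8
  1370 ug = 1370 × 10^-3 mg = 1.37
  848 mg → 848
Sum: 9.79 + 61.8 + 1.37 + 848 = 920.96

920.96 mg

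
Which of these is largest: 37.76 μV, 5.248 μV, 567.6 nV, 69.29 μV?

69.29 μV

37.76 μV = 0.00003776 V
5.248 μV = 0.000005248 V
567.6 nV = 0.0000005676 V
69.29 μV = 0.00006929 V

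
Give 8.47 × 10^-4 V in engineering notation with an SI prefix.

= 847 × 10^-6 V; 10^-6 is micro.

847 uV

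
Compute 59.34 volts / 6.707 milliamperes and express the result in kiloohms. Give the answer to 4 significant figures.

(59.34) / (6.707e-3) = 8.84747e3 Ω

8.847 kiloohms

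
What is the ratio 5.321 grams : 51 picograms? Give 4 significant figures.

104300000000

(5.321) / (51e-12) = 0.10433e12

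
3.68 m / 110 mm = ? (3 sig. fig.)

(3.68) / (110 × 10⁻³) = 0.03345 × 10³

33.5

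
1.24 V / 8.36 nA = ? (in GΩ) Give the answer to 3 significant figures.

(1.24) / (8.36e-9) = 0.14833e9 Ω

0.148 GΩ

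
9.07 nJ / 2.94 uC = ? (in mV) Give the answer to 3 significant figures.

3.09 mV

(9.07 × 10^-9) / (2.94 × 10^-6) = 3.085 × 10^-3 V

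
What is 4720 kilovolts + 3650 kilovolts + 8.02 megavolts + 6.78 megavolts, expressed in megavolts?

In megavolts:
  4720 kilovolts = 4720 × 10^-3 megavolts = 4.72
  3650 kilovolts = 3650 × 10^-3 megavolts = 3.65
  8.02 megavolts → 8.02
  6.78 megavolts → 6.78
Sum: 4.72 + 3.65 + 8.02 + 6.78 = 23.17

23.17 megavolts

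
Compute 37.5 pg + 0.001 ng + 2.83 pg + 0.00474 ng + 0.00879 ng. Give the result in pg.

54.86 pg

In pg:
  37.5 pg → 37.5
  0.001 ng = 0.001 × 10³ pg = 1
  2.83 pg → 2.83
  0.00474 ng = 0.00474 × 10³ pg = 4.74
  0.00879 ng = 0.00879 × 10³ pg = 8.79
Sum: 37.5 + 1 + 2.83 + 4.74 + 8.79 = 54.86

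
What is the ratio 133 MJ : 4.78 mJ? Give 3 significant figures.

27800000000

(133e6) / (4.78e-3) = 27.82e9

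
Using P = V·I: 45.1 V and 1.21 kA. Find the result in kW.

54.571 kW

45.1 × 1.21 × 10³ = 54.571 × 10³ W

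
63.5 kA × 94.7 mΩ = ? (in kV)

63.5 × 10^3 × 94.7 × 10^-3 = 6013.45 V

6.01345 kV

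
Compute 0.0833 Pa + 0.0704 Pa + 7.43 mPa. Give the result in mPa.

In mPa:
  0.0833 Pa = 0.0833 × 10³ mPa = 83.3
  0.0704 Pa = 0.0704 × 10³ mPa = 70.4
  7.43 mPa → 7.43
Sum: 83.3 + 70.4 + 7.43 = 161.13

161.13 mPa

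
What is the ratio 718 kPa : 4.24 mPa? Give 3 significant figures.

169000000

(718e3) / (4.24e-3) = 169.3e6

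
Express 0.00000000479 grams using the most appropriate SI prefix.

4.79 nanograms

= 4.79e-9 grams; 1e-9 is nano.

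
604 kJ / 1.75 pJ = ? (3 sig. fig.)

(604 × 10³) / (1.75 × 10⁻¹²) = 345.1 × 10¹⁵

345000000000000000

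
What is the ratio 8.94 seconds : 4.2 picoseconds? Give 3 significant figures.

2130000000000

(8.94) / (4.2 × 10^-12) = 2.129 × 10^12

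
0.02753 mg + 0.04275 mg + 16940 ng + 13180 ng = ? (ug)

In ug:
  0.02753 mg = 0.02753 × 10³ ug = 27.53
  0.04275 mg = 0.04275 × 10³ ug = 42.75
  16940 ng = 16940 × 10⁻³ ug = 16.94
  13180 ng = 13180 × 10⁻³ ug = 13.18
Sum: 27.53 + 42.75 + 16.94 + 13.18 = 100.4

100.4 ug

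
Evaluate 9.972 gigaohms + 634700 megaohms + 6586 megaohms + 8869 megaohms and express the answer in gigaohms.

In gigaohms:
  9.972 gigaohms → 9.972
  634700 megaohms = 634700e-3 gigaohms = 634.7
  6586 megaohms = 6586e-3 gigaohms = 6.586
  8869 megaohms = 8869e-3 gigaohms = 8.869
Sum: 9.972 + 634.7 + 6.586 + 8.869 = 660.127

660.127 gigaohms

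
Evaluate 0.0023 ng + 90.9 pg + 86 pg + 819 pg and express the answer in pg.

998.2 pg

In pg:
  0.0023 ng = 0.0023 × 10³ pg = 2.3
  90.9 pg → 90.9
  86 pg → 86
  819 pg → 819
Sum: 2.3 + 90.9 + 86 + 819 = 998.2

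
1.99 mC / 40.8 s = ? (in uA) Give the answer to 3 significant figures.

(1.99 × 10^-3) / (40.8) = 0.048775 × 10^-3 A

48.8 uA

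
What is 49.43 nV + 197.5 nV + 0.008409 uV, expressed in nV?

255.339 nV

In nV:
  49.43 nV → 49.43
  197.5 nV → 197.5
  0.008409 uV = 0.008409 × 10³ nV = 8.409
Sum: 49.43 + 197.5 + 8.409 = 255.339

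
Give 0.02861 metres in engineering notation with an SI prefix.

28.61 millimetres

= 28.61e-3 metres; 1e-3 is milli.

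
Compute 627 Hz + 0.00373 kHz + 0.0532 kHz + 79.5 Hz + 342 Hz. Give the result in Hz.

In Hz:
  627 Hz → 627
  0.00373 kHz = 0.00373 × 10^3 Hz = 3.73
  0.0532 kHz = 0.0532 × 10^3 Hz = 53.2
  79.5 Hz → 79.5
  342 Hz → 342
Sum: 627 + 3.73 + 53.2 + 79.5 + 342 = 1105.43

1105.43 Hz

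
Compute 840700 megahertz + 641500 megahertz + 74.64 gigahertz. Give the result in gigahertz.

1556.84 gigahertz

In gigahertz:
  840700 megahertz = 840700 × 10^-3 gigahertz = 840.7
  641500 megahertz = 641500 × 10^-3 gigahertz = 641.5
  74.64 gigahertz → 74.64
Sum: 840.7 + 641.5 + 74.64 = 1556.84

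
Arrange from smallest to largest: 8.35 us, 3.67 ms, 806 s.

8.35 us = 0.00000835 s
3.67 ms = 0.00367 s
806 s = 806 s

8.35 us < 3.67 ms < 806 s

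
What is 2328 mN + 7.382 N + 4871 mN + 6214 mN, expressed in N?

In N:
  2328 mN = 2328 × 10⁻³ N = 2.328
  7.382 N → 7.382
  4871 mN = 4871 × 10⁻³ N = 4.871
  6214 mN = 6214 × 10⁻³ N = 6.214
Sum: 2.328 + 7.382 + 4.871 + 6.214 = 20.795

20.795 N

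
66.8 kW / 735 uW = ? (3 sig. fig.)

(66.8e3) / (735e-6) = 0.09088e9

90900000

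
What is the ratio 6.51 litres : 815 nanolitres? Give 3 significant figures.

7990000

(6.51) / (815 × 10⁻⁹) = 0.007988 × 10⁹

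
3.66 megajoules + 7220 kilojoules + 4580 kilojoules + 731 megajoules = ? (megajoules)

746.46 megajoules

In megajoules:
  3.66 megajoules → 3.66
  7220 kilojoules = 7220 × 10⁻³ megajoules = 7.22
  4580 kilojoules = 4580 × 10⁻³ megajoules = 4.58
  731 megajoules → 731
Sum: 3.66 + 7.22 + 4.58 + 731 = 746.46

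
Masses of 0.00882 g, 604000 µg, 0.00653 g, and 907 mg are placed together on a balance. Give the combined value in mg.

In mg:
  0.00882 g = 0.00882 × 10^3 mg = 8.82
  604000 µg = 604000 × 10^-3 mg = 604
  0.00653 g = 0.00653 × 10^3 mg = 6.53
  907 mg → 907
Sum: 8.82 + 604 + 6.53 + 907 = 1526.35

1526.35 mg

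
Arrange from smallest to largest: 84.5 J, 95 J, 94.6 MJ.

84.5 J < 95 J < 94.6 MJ

84.5 J = 84.5 J
95 J = 95 J
94.6 MJ = 94600000 J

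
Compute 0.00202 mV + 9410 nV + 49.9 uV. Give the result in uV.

In uV:
  0.00202 mV = 0.00202 × 10³ uV = 2.02
  9410 nV = 9410 × 10⁻³ uV = 9.41
  49.9 uV → 49.9
Sum: 2.02 + 9.41 + 49.9 = 61.33

61.33 uV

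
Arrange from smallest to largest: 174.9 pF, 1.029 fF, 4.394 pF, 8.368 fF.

174.9 pF = 0.0000000001749 F
1.029 fF = 0.000000000000001029 F
4.394 pF = 0.000000000004394 F
8.368 fF = 0.000000000000008368 F

1.029 fF < 8.368 fF < 4.394 pF < 174.9 pF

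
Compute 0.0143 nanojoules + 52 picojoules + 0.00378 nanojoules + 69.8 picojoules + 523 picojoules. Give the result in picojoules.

662.88 picojoules

In picojoules:
  0.0143 nanojoules = 0.0143 × 10³ picojoules = 14.3
  52 picojoules → 52
  0.00378 nanojoules = 0.00378 × 10³ picojoules = 3.78
  69.8 picojoules → 69.8
  523 picojoules → 523
Sum: 14.3 + 52 + 3.78 + 69.8 + 523 = 662.88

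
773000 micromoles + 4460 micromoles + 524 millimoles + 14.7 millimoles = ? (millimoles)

In millimoles:
  773000 micromoles = 773000 × 10^-3 millimoles = 773
  4460 micromoles = 4460 × 10^-3 millimoles = 4.46
  524 millimoles → 524
  14.7 millimoles → 14.7
Sum: 773 + 4.46 + 524 + 14.7 = 1316.16

1316.16 millimoles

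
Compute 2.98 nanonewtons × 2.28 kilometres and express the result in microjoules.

6.7944 microjoules

2.98 × 10^-9 × 2.28 × 10^3 = 6.7944 × 10^-6 J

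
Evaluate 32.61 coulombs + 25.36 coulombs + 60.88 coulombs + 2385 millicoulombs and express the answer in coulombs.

In coulombs:
  32.61 coulombs → 32.61
  25.36 coulombs → 25.36
  60.88 coulombs → 60.88
  2385 millicoulombs = 2385 × 10⁻³ coulombs = 2.385
Sum: 32.61 + 25.36 + 60.88 + 2.385 = 121.235

121.235 coulombs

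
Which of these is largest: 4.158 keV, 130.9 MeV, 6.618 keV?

4.158 keV = 4158 eV
130.9 MeV = 130900000 eV
6.618 keV = 6618 eV

130.9 MeV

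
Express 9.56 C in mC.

9560 mC

(no prefix) = 1e0, milli = 1e-3; factor is 1e3.
9.56 × 1e3 = 9560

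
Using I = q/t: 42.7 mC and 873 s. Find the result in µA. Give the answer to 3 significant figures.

(42.7 × 10⁻³) / (873) = 0.048912 × 10⁻³ A

48.9 µA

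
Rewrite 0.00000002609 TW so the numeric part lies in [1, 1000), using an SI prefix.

= 26.09e3 W; 1e3 is kilo.

26.09 kW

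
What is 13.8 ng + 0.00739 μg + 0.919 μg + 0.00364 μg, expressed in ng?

In ng:
  13.8 ng → 13.8
  0.00739 μg = 0.00739 × 10³ ng = 7.39
  0.919 μg = 0.919 × 10³ ng = 919
  0.00364 μg = 0.00364 × 10³ ng = 3.64
Sum: 13.8 + 7.39 + 919 + 3.64 = 943.83

943.83 ng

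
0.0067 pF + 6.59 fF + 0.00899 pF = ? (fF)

22.28 fF

In fF:
  0.0067 pF = 0.0067 × 10³ fF = 6.7
  6.59 fF → 6.59
  0.00899 pF = 0.00899 × 10³ fF = 8.99
Sum: 6.7 + 6.59 + 8.99 = 22.28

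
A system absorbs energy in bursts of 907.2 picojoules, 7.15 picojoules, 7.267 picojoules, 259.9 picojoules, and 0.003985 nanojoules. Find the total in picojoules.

In picojoules:
  907.2 picojoules → 907.2
  7.15 picojoules → 7.15
  7.267 picojoules → 7.267
  259.9 picojoules → 259.9
  0.003985 nanojoules = 0.003985 × 10^3 picojoules = 3.985
Sum: 907.2 + 7.15 + 7.267 + 259.9 + 3.985 = 1185.502

1185.502 picojoules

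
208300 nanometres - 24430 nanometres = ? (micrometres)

In micrometres:
  208300 nanometres = 208300 × 10^-3 micrometres = 208.3
  24430 nanometres = 24430 × 10^-3 micrometres = 24.43
Difference: 208.3 - 24.43 = 183.87

183.87 micrometres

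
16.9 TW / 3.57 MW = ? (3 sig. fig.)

(16.9 × 10^12) / (3.57 × 10^6) = 4.734 × 10^6

4730000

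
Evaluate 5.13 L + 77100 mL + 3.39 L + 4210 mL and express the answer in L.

In L:
  5.13 L → 5.13
  77100 mL = 77100e-3 L = 77.1
  3.39 L → 3.39
  4210 mL = 4210e-3 L = 4.21
Sum: 5.13 + 77.1 + 3.39 + 4.21 = 89.83

89.83 L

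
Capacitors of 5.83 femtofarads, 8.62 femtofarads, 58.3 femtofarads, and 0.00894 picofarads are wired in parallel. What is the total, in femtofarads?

In femtofarads:
  5.83 femtofarads → 5.83
  8.62 femtofarads → 8.62
  58.3 femtofarads → 58.3
  0.00894 picofarads = 0.00894 × 10^3 femtofarads = 8.94
Sum: 5.83 + 8.62 + 58.3 + 8.94 = 81.69

81.69 femtofarads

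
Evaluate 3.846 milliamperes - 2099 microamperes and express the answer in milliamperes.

1.747 milliamperes

In milliamperes:
  3.846 milliamperes → 3.846
  2099 microamperes = 2099 × 10^-3 milliamperes = 2.099
Difference: 3.846 - 2.099 = 1.747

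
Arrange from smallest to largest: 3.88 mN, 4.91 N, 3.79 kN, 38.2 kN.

3.88 mN < 4.91 N < 3.79 kN < 38.2 kN

3.88 mN = 0.00388 N
4.91 N = 4.91 N
3.79 kN = 3790 N
38.2 kN = 38200 N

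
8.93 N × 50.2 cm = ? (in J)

4.48286 J

8.93 × 50.2 × 10⁻² = 448.286 × 10⁻² J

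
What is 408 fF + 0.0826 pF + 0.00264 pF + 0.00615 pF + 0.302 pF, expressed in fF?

In fF:
  408 fF → 408
  0.0826 pF = 0.0826 × 10^3 fF = 82.6
  0.00264 pF = 0.00264 × 10^3 fF = 2.64
  0.00615 pF = 0.00615 × 10^3 fF = 6.15
  0.302 pF = 0.302 × 10^3 fF = 302
Sum: 408 + 82.6 + 2.64 + 6.15 + 302 = 801.39

801.39 fF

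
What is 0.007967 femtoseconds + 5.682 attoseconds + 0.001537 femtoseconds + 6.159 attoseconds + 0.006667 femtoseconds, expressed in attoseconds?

In attoseconds:
  0.007967 femtoseconds = 0.007967 × 10³ attoseconds = 7.967
  5.682 attoseconds → 5.682
  0.001537 femtoseconds = 0.001537 × 10³ attoseconds = 1.537
  6.159 attoseconds → 6.159
  0.006667 femtoseconds = 0.006667 × 10³ attoseconds = 6.667
Sum: 7.967 + 5.682 + 1.537 + 6.159 + 6.667 = 28.012

28.012 attoseconds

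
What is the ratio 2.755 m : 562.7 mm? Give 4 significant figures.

(2.755) / (562.7 × 10^-3) = 0.004896 × 10^3

4.896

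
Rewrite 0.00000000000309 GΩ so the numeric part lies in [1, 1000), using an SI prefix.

3.09 mΩ

= 3.09e-3 Ω; 1e-3 is milli.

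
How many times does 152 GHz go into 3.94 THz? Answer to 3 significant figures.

(3.94 × 10¹²) / (152 × 10⁹) = 0.02592 × 10³

25.9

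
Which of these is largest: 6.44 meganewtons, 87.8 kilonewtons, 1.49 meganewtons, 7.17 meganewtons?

6.44 meganewtons = 6440000 newtons
87.8 kilonewtons = 87800 newtons
1.49 meganewtons = 1490000 newtons
7.17 meganewtons = 7170000 newtons

7.17 meganewtons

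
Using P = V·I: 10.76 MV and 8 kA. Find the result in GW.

86.08 GW

10.76 × 10^6 × 8 × 10^3 = 86.08 × 10^9 W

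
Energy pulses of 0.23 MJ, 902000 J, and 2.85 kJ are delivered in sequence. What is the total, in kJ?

1134.85 kJ

In kJ:
  0.23 MJ = 0.23e3 kJ = 230
  902000 J = 902000e-3 kJ = 902
  2.85 kJ → 2.85
Sum: 230 + 902 + 2.85 = 1134.85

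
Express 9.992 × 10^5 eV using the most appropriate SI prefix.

= 999.2 × 10^3 eV; 10^3 is kilo.

999.2 keV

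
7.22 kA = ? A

kilo = 1e3, (no prefix) = 1e0; factor is 1e3.
7.22 × 1e3 = 7220

7220 A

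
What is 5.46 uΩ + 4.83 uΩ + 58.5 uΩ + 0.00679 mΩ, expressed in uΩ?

In uΩ:
  5.46 uΩ → 5.46
  4.83 uΩ → 4.83
  58.5 uΩ → 58.5
  0.00679 mΩ = 0.00679 × 10³ uΩ = 6.79
Sum: 5.46 + 4.83 + 58.5 + 6.79 = 75.58

75.58 uΩ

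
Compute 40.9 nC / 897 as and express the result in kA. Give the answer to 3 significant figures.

45600 kA

(40.9e-9) / (897e-18) = 0.045596e9 A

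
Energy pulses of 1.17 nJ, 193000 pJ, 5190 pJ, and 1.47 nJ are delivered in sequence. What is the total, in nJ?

In nJ:
  1.17 nJ → 1.17
  193000 pJ = 193000e-3 nJ = 193
  5190 pJ = 5190e-3 nJ = 5.19
  1.47 nJ → 1.47
Sum: 1.17 + 193 + 5.19 + 1.47 = 200.83

200.83 nJ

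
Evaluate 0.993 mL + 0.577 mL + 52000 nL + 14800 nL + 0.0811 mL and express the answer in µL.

1717.9 µL

In µL:
  0.993 mL = 0.993 × 10^3 µL = 993
  0.577 mL = 0.577 × 10^3 µL = 577
  52000 nL = 52000 × 10^-3 µL = 52
  14800 nL = 14800 × 10^-3 µL = 14.8
  0.0811 mL = 0.0811 × 10^3 µL = 81.1
Sum: 993 + 577 + 52 + 14.8 + 81.1 = 1717.9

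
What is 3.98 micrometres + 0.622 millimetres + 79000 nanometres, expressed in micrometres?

In micrometres:
  3.98 micrometres → 3.98
  0.622 millimetres = 0.622 × 10³ micrometres = 622
  79000 nanometres = 79000 × 10⁻³ micrometres = 79
Sum: 3.98 + 622 + 79 = 704.98

704.98 micrometres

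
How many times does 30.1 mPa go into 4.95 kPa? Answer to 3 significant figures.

164000

(4.95 × 10³) / (30.1 × 10⁻³) = 0.1645 × 10⁶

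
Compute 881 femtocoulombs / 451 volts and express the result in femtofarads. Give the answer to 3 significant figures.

(881 × 10^-15) / (451) = 1.9534 × 10^-15 F

1.95 femtofarads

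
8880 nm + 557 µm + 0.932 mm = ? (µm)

1497.88 µm

In µm:
  8880 nm = 8880 × 10^-3 µm = 8.88
  557 µm → 557
  0.932 mm = 0.932 × 10^3 µm = 932
Sum: 8.88 + 557 + 932 = 1497.88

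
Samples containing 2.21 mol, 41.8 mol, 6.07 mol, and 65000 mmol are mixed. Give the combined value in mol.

In mol:
  2.21 mol → 2.21
  41.8 mol → 41.8
  6.07 mol → 6.07
  65000 mmol = 65000 × 10^-3 mol = 65
Sum: 2.21 + 41.8 + 6.07 + 65 = 115.08

115.08 mol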